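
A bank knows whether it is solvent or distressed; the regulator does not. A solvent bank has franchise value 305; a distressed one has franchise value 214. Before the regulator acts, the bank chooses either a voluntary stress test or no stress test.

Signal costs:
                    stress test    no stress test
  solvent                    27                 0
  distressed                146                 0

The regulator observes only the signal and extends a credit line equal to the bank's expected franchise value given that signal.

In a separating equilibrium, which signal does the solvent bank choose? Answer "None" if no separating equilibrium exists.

stress test

Try solvent → stress test, distressed → no stress test:
  Under separation the regulator infers type exactly: stress test → solvent (pays 305), no stress test → distressed (pays 214).
  Solvent: stress test gives 305 − 27 = 278; no stress test gives 214 − 0 = 214. No deviation. ✓
  Distressed: no stress test gives 214 − 0 = 214; stress test gives 305 − 146 = 159. No deviation. ✓
Both hold — the solvent type sends stress test.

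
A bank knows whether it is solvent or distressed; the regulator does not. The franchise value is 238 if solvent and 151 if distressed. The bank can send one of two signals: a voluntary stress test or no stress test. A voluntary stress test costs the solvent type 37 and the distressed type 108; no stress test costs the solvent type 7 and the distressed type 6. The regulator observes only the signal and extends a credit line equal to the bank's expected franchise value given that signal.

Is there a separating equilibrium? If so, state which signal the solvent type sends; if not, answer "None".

Try solvent → stress test, distressed → no stress test:
  Under separation the regulator infers type exactly: stress test → solvent (pays 238), no stress test → distressed (pays 151).
  Solvent: stress test gives 238 − 37 = 201; no stress test gives 151 − 7 = 144. No deviation. ✓
  Distressed: no stress test gives 151 − 6 = 145; stress test gives 238 − 108 = 130. No deviation. ✓
Both hold — the solvent type sends stress test.

stress test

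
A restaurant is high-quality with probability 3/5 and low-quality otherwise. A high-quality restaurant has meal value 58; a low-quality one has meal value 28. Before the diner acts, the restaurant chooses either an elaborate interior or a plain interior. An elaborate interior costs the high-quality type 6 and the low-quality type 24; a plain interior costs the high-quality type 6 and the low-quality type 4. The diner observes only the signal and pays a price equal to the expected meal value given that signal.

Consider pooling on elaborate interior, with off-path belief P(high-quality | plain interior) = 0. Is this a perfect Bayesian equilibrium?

No

At the pooled signal (elaborate interior) the diner holds the prior 3/5 and pays 3/5·58 + 2/5·28 = 46. Off-path (plain interior) belief 0 gives 0·58 + 1·28 = 28.
High-quality: elaborate interior gives 46 − 6 = 40; plain interior gives 28 − 6 = 22. Stays. ✓
Low-quality: elaborate interior gives 46 − 24 = 22; plain interior gives 28 − 4 = 24. Deviates. ✗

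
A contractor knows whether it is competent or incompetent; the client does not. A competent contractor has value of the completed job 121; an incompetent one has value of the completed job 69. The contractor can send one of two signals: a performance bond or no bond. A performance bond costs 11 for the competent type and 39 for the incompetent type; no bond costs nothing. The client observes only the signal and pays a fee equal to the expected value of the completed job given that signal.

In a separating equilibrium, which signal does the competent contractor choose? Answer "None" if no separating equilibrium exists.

Try competent → bond, incompetent → no bond:
  Under separation the client infers type exactly: bond → competent (pays 121), no bond → incompetent (pays 69).
  Competent: bond gives 121 − 11 = 110; no bond gives 69 − 0 = 69. No deviation. ✓
  Incompetent: no bond gives 69 − 0 = 69; bond gives 121 − 39 = 82. Would deviate. ✗
Try competent → no bond, incompetent → bond:
  Under separation the client infers type exactly: no bond → competent (pays 121), bond → incompetent (pays 69).
  Competent: no bond gives 121 − 0 = 121; bond gives 69 − 11 = 58. No deviation. ✓
  Incompetent: bond gives 69 − 39 = 30; no bond gives 121 − 0 = 121. Would deviate. ✗
Neither assignment is incentive-compatible.

None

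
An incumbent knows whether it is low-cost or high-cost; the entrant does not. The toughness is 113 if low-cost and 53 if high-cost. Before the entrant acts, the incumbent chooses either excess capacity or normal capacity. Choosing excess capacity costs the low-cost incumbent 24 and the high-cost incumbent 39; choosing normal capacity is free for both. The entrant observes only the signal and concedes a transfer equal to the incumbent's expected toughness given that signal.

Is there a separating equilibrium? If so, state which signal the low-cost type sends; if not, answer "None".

Try low-cost → excess capacity, high-cost → normal capacity:
  If types separate, excess capacity earns payment 113 and normal capacity earns 53.
  Low-cost: excess capacity gives 113 − 24 = 89; normal capacity gives 53 − 0 = 53. No deviation. ✓
  High-cost: normal capacity gives 53 − 0 = 53; excess capacity gives 113 − 39 = 74. Would deviate. ✗
Try low-cost → normal capacity, high-cost → excess capacity:
  If types separate, normal capacity earns payment 113 and excess capacity earns 53.
  Low-cost: normal capacity gives 113 − 0 = 113; excess capacity gives 53 − 24 = 29. No deviation. ✓
  High-cost: excess capacity gives 53 − 39 = 14; normal capacity gives 113 − 0 = 113. Would deviate. ✗
Neither assignment is incentive-compatible.

None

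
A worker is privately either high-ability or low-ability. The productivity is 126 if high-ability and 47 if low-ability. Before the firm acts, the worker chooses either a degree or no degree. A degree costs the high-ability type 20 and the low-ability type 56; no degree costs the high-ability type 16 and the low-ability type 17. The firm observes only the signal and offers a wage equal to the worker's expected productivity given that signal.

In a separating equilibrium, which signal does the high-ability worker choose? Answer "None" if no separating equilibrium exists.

Try high-ability → degree, low-ability → no degree:
  If types separate, degree earns payment 126 and no degree earns 47.
  High-ability: degree gives 126 − 20 = 106; no degree gives 47 − 16 = 31. No deviation. ✓
  Low-ability: no degree gives 47 − 17 = 30; degree gives 126 − 56 = 70. Would deviate. ✗
Try high-ability → no degree, low-ability → degree:
  If types separate, no degree earns payment 126 and degree earns 47.
  High-ability: no degree gives 126 − 16 = 110; degree gives 47 − 20 = 27. No deviation. ✓
  Low-ability: degree gives 47 − 56 = -9; no degree gives 126 − 17 = 109. Would deviate. ✗
Neither assignment is incentive-compatible.

None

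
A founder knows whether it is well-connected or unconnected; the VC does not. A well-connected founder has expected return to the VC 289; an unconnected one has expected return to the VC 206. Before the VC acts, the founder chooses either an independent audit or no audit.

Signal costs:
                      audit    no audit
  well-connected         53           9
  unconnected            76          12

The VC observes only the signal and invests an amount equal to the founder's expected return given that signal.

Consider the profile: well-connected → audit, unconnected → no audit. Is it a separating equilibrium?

No

If types separate, audit earns payment 289 and no audit earns 206.
Well-connected: audit gives 289 − 53 = 236; no audit gives 206 − 9 = 197. No deviation. ✓
Unconnected: no audit gives 206 − 12 = 194; audit gives 289 − 76 = 213. Would deviate. ✗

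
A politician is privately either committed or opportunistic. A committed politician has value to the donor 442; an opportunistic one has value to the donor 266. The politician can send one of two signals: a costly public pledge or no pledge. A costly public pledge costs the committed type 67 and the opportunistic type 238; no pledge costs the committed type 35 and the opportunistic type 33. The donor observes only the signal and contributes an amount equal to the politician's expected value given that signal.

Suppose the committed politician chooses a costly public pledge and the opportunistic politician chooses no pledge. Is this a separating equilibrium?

Yes

If types separate, pledge earns payment 442 and no pledge earns 266.
Committed: pledge gives 442 − 67 = 375; no pledge gives 266 − 35 = 231. No deviation. ✓
Opportunistic: no pledge gives 266 − 33 = 233; pledge gives 442 − 238 = 204. No deviation. ✓
Both incentive constraints hold.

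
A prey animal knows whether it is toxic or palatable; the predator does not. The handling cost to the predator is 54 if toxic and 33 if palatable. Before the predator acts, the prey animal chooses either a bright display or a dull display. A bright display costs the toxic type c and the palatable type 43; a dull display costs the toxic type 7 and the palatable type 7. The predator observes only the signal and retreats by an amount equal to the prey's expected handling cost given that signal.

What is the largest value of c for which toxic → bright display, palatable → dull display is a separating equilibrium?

28

Under separation: bright display → toxic (pays 54); dull display → palatable (pays 33).
Palatable: 33 − 7 = 26 ≥ 54 − 43 = 11. Holds regardless of c. ✓
Toxic: 54 − c ≥ 33 − 7, so c ≤ 54 − 26 = 28.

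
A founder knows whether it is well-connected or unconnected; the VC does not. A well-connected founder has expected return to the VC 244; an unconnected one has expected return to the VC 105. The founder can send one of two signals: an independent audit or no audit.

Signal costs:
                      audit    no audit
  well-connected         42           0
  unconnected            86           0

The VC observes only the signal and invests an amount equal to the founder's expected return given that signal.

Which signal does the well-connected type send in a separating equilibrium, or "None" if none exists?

Try well-connected → audit, unconnected → no audit:
  If types separate, audit earns payment 244 and no audit earns 105.
  Well-connected: audit gives 244 − 42 = 202; no audit gives 105 − 0 = 105. No deviation. ✓
  Unconnected: no audit gives 105 − 0 = 105; audit gives 244 − 86 = 158. Would deviate. ✗
Try well-connected → no audit, unconnected → audit:
  If types separate, no audit earns payment 244 and audit earns 105.
  Well-connected: no audit gives 244 − 0 = 244; audit gives 105 − 42 = 63. No deviation. ✓
  Unconnected: audit gives 105 − 86 = 19; no audit gives 244 − 0 = 244. Would deviate. ✗
Neither assignment is incentive-compatible.

None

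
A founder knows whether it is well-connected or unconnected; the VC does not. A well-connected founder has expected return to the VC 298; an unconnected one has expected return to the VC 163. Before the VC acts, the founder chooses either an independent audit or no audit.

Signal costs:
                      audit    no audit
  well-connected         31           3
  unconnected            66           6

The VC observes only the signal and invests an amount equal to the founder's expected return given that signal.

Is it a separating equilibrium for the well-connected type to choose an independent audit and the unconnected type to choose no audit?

No

If types separate, audit earns payment 298 and no audit earns 163.
Well-connected: audit gives 298 − 31 = 267; no audit gives 163 − 3 = 160. No deviation. ✓
Unconnected: no audit gives 163 − 6 = 157; audit gives 298 − 66 = 232. Would deviate. ✗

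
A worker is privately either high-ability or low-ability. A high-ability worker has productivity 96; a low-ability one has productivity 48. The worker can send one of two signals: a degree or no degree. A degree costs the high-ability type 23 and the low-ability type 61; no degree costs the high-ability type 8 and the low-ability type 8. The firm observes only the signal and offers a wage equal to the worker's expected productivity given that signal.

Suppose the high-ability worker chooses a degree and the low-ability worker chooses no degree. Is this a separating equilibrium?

Under separation the firm infers type exactly: degree → high-ability (pays 96), no degree → low-ability (pays 48).
High-ability: degree gives 96 − 23 = 73; no degree gives 48 − 8 = 40. No deviation. ✓
Low-ability: no degree gives 48 − 8 = 40; degree gives 96 − 61 = 35. No deviation. ✓
Neither type gains from mimicking the other.

Yes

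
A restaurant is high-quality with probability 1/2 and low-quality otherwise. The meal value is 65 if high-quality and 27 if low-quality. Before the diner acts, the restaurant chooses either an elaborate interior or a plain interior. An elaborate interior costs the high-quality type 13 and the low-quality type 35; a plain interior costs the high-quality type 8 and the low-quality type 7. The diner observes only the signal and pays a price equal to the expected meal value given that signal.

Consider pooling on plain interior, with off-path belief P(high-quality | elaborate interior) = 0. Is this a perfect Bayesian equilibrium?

On the equilibrium path (plain interior) the diner holds the prior 1/2 and pays 1/2·65 + 1/2·27 = 46. Off-path (elaborate interior) belief 0 gives 0·65 + 1·27 = 27.
High-quality: plain interior gives 46 − 8 = 38; elaborate interior gives 27 − 13 = 14. Stays. ✓
Low-quality: plain interior gives 46 − 7 = 39; elaborate interior gives 27 − 35 = -8. Stays. ✓
Beliefs are Bayes-consistent on-path and both types best-respond.

Yes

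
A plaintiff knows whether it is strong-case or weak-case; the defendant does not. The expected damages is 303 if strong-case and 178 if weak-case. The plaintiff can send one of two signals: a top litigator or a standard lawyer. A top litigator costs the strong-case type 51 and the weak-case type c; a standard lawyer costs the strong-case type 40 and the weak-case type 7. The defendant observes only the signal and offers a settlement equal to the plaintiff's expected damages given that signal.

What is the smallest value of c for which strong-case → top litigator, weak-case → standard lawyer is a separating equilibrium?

Under separation: top litigator → strong-case (pays 303); standard lawyer → weak-case (pays 178).
Strong-case: 303 − 51 = 252 ≥ 178 − 40 = 138. Holds regardless of c. ✓
Weak-case: 178 − 7 ≥ 303 − c, so c ≥ 303 − 171 = 132.

132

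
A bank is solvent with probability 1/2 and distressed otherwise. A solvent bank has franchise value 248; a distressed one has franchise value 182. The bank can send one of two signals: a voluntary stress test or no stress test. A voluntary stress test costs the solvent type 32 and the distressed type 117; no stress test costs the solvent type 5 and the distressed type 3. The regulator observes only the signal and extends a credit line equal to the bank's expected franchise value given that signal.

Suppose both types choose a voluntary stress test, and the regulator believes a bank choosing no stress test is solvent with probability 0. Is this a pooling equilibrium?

At the pooled signal (stress test) the regulator holds the prior 1/2 and pays 1/2·248 + 1/2·182 = 215. Off-path (no stress test) belief 0 gives 0·248 + 1·182 = 182.
Solvent: stress test gives 215 − 32 = 183; no stress test gives 182 − 5 = 177. Stays. ✓
Distressed: stress test gives 215 − 117 = 98; no stress test gives 182 − 3 = 179. Deviates. ✗

No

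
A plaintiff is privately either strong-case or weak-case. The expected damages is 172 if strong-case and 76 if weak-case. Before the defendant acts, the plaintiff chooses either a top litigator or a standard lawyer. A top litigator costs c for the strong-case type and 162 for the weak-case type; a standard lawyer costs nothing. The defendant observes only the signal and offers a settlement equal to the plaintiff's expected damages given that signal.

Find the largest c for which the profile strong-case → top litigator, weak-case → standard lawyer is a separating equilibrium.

96

Under separation: top litigator → strong-case (pays 172); standard lawyer → weak-case (pays 76).
Weak-case: 76 − 0 = 76 ≥ 172 − 162 = 10. Holds regardless of c. ✓
Strong-case: 172 − c ≥ 76 − 0, so c ≤ 172 − 76 = 96.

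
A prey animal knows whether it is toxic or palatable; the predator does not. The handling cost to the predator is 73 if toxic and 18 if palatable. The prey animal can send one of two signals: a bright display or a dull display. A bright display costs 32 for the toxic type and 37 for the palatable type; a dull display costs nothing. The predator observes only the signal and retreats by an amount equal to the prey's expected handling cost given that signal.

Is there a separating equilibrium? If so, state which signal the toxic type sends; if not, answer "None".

None

Try toxic → bright display, palatable → dull display:
  Under separation the predator infers type exactly: bright display → toxic (pays 73), dull display → palatable (pays 18).
  Toxic: bright display gives 73 − 32 = 41; dull display gives 18 − 0 = 18. No deviation. ✓
  Palatable: dull display gives 18 − 0 = 18; bright display gives 73 − 37 = 36. Would deviate. ✗
Try toxic → dull display, palatable → bright display:
  Under separation the predator infers type exactly: dull display → toxic (pays 73), bright display → palatable (pays 18).
  Toxic: dull display gives 73 − 0 = 73; bright display gives 18 − 32 = -14. No deviation. ✓
  Palatable: bright display gives 18 − 37 = -19; dull display gives 73 − 0 = 73. Would deviate. ✗
Neither assignment is incentive-compatible.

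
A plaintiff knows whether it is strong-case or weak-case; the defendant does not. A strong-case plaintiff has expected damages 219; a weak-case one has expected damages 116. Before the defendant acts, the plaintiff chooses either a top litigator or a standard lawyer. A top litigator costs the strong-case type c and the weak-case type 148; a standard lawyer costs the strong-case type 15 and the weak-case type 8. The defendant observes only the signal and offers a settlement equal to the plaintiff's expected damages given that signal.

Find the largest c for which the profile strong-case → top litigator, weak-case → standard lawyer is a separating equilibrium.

Under separation: top litigator → strong-case (pays 219); standard lawyer → weak-case (pays 116).
Weak-case: 116 − 8 = 108 ≥ 219 − 148 = 71. Holds regardless of c. ✓
Strong-case: 219 − c ≥ 116 − 15, so c ≤ 219 − 101 = 118.

118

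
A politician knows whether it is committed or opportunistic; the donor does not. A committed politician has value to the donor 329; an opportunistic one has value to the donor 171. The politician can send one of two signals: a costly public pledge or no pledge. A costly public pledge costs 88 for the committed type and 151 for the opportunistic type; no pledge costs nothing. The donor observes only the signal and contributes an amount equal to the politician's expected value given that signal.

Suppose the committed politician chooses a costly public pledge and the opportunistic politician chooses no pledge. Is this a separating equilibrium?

Under separation the donor infers type exactly: pledge → committed (pays 329), no pledge → opportunistic (pays 171).
Committed: pledge gives 329 − 88 = 241; no pledge gives 171 − 0 = 171. No deviation. ✓
Opportunistic: no pledge gives 171 − 0 = 171; pledge gives 329 − 151 = 178. Would deviate. ✗

No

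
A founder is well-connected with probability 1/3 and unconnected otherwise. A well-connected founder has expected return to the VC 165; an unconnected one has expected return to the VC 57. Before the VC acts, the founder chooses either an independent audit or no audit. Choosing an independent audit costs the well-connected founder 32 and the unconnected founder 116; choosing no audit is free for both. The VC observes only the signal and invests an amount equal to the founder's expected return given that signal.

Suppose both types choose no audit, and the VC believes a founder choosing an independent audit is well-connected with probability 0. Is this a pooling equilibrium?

At the pooled signal (no audit) the VC holds the prior 1/3 and pays 1/3·165 + 2/3·57 = 93. Off-path (audit) belief 0 gives 0·165 + 1·57 = 57.
Well-connected: no audit gives 93 − 0 = 93; audit gives 57 − 32 = 25. Stays. ✓
Unconnected: no audit gives 93 − 0 = 93; audit gives 57 − 116 = -59. Stays. ✓

Yes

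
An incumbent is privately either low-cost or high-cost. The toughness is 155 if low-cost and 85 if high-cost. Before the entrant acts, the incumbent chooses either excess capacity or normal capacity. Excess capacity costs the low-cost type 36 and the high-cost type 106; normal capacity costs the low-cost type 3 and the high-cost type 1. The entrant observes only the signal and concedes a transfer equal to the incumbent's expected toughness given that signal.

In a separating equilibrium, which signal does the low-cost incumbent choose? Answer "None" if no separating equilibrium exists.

excess capacity

Try low-cost → excess capacity, high-cost → normal capacity:
  If types separate, excess capacity earns payment 155 and normal capacity earns 85.
  Low-cost: excess capacity gives 155 − 36 = 119; normal capacity gives 85 − 3 = 82. No deviation. ✓
  High-cost: normal capacity gives 85 − 1 = 84; excess capacity gives 155 − 106 = 49. No deviation. ✓
Both hold — the low-cost type sends excess capacity.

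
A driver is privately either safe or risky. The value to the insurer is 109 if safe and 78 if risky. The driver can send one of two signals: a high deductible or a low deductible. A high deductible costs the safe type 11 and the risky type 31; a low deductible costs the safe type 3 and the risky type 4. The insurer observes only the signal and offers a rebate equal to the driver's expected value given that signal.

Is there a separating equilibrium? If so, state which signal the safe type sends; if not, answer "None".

None

Try safe → high deductible, risky → low deductible:
  If types separate, high deductible earns payment 109 and low deductible earns 78.
  Safe: high deductible gives 109 − 11 = 98; low deductible gives 78 − 3 = 75. No deviation. ✓
  Risky: low deductible gives 78 − 4 = 74; high deductible gives 109 − 31 = 78. Would deviate. ✗
Try safe → low deductible, risky → high deductible:
  If types separate, low deductible earns payment 109 and high deductible earns 78.
  Safe: low deductible gives 109 − 3 = 106; high deductible gives 78 − 11 = 67. No deviation. ✓
  Risky: high deductible gives 78 − 31 = 47; low deductible gives 109 − 4 = 105. Would deviate. ✗
Neither assignment is incentive-compatible.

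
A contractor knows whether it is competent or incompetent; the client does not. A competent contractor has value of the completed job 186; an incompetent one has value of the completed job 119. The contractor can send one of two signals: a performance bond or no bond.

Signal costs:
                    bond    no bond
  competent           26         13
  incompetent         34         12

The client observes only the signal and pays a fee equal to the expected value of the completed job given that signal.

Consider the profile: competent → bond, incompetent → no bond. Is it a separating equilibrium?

No

If types separate, bond earns payment 186 and no bond earns 119.
Competent: bond gives 186 − 26 = 160; no bond gives 119 − 13 = 106. No deviation. ✓
Incompetent: no bond gives 119 − 12 = 107; bond gives 186 − 34 = 152. Would deviate. ✗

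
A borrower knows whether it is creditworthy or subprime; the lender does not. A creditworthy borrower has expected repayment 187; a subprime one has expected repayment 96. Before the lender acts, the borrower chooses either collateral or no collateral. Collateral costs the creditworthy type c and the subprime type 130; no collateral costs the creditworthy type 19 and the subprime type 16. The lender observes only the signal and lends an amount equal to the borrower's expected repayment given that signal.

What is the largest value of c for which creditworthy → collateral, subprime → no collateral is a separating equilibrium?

Under separation: collateral → creditworthy (pays 187); no collateral → subprime (pays 96).
Subprime: 96 − 16 = 80 ≥ 187 − 130 = 57. Holds regardless of c. ✓
Creditworthy: 187 − c ≥ 96 − 19, so c ≤ 187 − 77 = 110.

110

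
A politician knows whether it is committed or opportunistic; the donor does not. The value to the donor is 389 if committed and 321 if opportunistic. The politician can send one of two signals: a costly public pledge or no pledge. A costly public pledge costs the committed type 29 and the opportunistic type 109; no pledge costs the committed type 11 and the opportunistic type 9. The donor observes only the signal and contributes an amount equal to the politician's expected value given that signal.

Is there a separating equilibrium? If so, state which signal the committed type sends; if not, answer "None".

pledge

Try committed → pledge, opportunistic → no pledge:
  If types separate, pledge earns payment 389 and no pledge earns 321.
  Committed: pledge gives 389 − 29 = 360; no pledge gives 321 − 11 = 310. No deviation. ✓
  Opportunistic: no pledge gives 321 − 9 = 312; pledge gives 389 − 109 = 280. No deviation. ✓
Both hold — the committed type sends pledge.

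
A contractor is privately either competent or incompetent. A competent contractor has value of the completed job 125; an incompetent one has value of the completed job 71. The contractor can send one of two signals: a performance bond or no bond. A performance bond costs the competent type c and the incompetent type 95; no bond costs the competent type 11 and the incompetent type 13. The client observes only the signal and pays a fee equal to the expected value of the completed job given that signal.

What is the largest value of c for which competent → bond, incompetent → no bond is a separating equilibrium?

Under separation: bond → competent (pays 125); no bond → incompetent (pays 71).
Incompetent: 71 − 13 = 58 ≥ 125 − 95 = 30. Holds regardless of c. ✓
Competent: 125 − c ≥ 71 − 11, so c ≤ 125 − 60 = 65.

65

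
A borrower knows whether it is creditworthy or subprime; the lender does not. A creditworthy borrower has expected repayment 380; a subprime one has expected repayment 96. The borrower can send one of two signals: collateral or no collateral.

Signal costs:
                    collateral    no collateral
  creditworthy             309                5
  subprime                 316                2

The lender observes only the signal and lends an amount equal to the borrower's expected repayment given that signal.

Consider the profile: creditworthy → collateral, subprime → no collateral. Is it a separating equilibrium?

Under separation the lender infers type exactly: collateral → creditworthy (pays 380), no collateral → subprime (pays 96).
Creditworthy: collateral gives 380 − 309 = 71; no collateral gives 96 − 5 = 91. Would deviate. ✗
Subprime: no collateral gives 96 − 2 = 94; collateral gives 380 − 316 = 64. No deviation. ✓

No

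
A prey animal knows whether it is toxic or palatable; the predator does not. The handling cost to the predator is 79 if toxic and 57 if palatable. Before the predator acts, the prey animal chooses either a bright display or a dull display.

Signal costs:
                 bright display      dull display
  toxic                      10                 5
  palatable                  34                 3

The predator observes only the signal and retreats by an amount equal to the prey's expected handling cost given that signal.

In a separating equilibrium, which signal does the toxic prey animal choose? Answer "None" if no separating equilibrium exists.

Try toxic → bright display, palatable → dull display:
  Under separation the predator infers type exactly: bright display → toxic (pays 79), dull display → palatable (pays 57).
  Toxic: bright display gives 79 − 10 = 69; dull display gives 57 − 5 = 52. No deviation. ✓
  Palatable: dull display gives 57 − 3 = 54; bright display gives 79 − 34 = 45. No deviation. ✓
Both hold — the toxic type sends bright display.

bright display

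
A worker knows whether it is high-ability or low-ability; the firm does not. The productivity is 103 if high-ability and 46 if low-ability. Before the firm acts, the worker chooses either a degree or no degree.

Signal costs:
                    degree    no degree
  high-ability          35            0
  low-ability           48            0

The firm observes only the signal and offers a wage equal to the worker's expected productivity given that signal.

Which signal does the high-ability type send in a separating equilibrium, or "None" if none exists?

Try high-ability → degree, low-ability → no degree:
  If types separate, degree earns payment 103 and no degree earns 46.
  High-ability: degree gives 103 − 35 = 68; no degree gives 46 − 0 = 46. No deviation. ✓
  Low-ability: no degree gives 46 − 0 = 46; degree gives 103 − 48 = 55. Would deviate. ✗
Try high-ability → no degree, low-ability → degree:
  If types separate, no degree earns payment 103 and degree earns 46.
  High-ability: no degree gives 103 − 0 = 103; degree gives 46 − 35 = 11. No deviation. ✓
  Low-ability: degree gives 46 − 48 = -2; no degree gives 103 − 0 = 103. Would deviate. ✗
Neither assignment is incentive-compatible.

None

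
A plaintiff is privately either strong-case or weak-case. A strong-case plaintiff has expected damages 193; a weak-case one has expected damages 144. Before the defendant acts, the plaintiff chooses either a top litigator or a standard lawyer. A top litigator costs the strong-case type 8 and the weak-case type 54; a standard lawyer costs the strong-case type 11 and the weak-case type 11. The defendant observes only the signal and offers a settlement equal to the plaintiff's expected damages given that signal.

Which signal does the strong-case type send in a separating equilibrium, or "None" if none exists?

Try strong-case → top litigator, weak-case → standard lawyer:
  If types separate, top litigator earns payment 193 and standard lawyer earns 144.
  Strong-case: top litigator gives 193 − 8 = 185; standard lawyer gives 144 − 11 = 133. No deviation. ✓
  Weak-case: standard lawyer gives 144 − 11 = 133; top litigator gives 193 − 54 = 139. Would deviate. ✗
Try strong-case → standard lawyer, weak-case → top litigator:
  If types separate, standard lawyer earns payment 193 and top litigator earns 144.
  Strong-case: standard lawyer gives 193 − 11 = 182; top litigator gives 144 − 8 = 136. No deviation. ✓
  Weak-case: top litigator gives 144 − 54 = 90; standard lawyer gives 193 − 11 = 182. Would deviate. ✗
Neither assignment is incentive-compatible.

None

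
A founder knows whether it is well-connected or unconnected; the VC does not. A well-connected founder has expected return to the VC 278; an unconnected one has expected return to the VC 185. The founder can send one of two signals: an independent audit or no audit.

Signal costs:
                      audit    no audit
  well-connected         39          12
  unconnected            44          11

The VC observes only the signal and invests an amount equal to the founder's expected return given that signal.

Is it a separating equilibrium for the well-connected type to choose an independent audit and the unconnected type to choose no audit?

If types separate, audit earns payment 278 and no audit earns 185.
Well-connected: audit gives 278 − 39 = 239; no audit gives 185 − 12 = 173. No deviation. ✓
Unconnected: no audit gives 185 − 11 = 174; audit gives 278 − 44 = 234. Would deviate. ✗

No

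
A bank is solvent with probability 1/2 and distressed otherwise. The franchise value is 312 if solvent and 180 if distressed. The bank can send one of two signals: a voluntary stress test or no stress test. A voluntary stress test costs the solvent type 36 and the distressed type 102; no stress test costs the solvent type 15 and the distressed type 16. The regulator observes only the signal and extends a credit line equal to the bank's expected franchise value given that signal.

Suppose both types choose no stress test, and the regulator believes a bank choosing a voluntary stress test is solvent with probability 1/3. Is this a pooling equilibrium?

Yes

At the pooled signal (no stress test) the regulator holds the prior 1/2 and pays 1/2·312 + 1/2·180 = 246. Off-path (stress test) belief 1/3 gives 1/3·312 + 2/3·180 = 224.
Solvent: no stress test gives 246 − 15 = 231; stress test gives 224 − 36 = 188. Stays. ✓
Distressed: no stress test gives 246 − 16 = 230; stress test gives 224 − 102 = 122. Stays. ✓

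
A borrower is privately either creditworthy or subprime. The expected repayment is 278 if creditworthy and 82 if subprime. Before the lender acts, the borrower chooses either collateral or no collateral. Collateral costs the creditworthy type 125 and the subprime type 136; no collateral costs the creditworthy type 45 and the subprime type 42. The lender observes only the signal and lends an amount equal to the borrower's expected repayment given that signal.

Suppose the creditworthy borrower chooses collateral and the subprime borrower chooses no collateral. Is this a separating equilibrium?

No

If types separate, collateral earns payment 278 and no collateral earns 82.
Creditworthy: collateral gives 278 − 125 = 153; no collateral gives 82 − 45 = 37. No deviation. ✓
Subprime: no collateral gives 82 − 42 = 40; collateral gives 278 − 136 = 142. Would deviate. ✗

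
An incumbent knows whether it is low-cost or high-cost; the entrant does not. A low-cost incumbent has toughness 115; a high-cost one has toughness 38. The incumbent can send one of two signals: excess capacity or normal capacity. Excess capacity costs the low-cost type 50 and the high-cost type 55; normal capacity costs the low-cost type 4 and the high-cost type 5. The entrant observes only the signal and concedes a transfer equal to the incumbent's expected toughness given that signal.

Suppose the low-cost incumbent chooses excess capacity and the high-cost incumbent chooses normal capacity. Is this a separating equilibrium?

No

Under separation the entrant infers type exactly: excess capacity → low-cost (pays 115), normal capacity → high-cost (pays 38).
Low-cost: excess capacity gives 115 − 50 = 65; normal capacity gives 38 − 4 = 34. No deviation. ✓
High-cost: normal capacity gives 38 − 5 = 33; excess capacity gives 115 − 55 = 60. Would deviate. ✗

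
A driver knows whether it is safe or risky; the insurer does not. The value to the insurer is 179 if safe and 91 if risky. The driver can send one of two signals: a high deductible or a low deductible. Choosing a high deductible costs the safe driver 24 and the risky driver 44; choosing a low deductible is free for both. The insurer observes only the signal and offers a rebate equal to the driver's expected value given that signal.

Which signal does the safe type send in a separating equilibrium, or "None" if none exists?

None

Try safe → high deductible, risky → low deductible:
  If types separate, high deductible earns payment 179 and low deductible earns 91.
  Safe: high deductible gives 179 − 24 = 155; low deductible gives 91 − 0 = 91. No deviation. ✓
  Risky: low deductible gives 91 − 0 = 91; high deductible gives 179 − 44 = 135. Would deviate. ✗
Try safe → low deductible, risky → high deductible:
  If types separate, low deductible earns payment 179 and high deductible earns 91.
  Safe: low deductible gives 179 − 0 = 179; high deductible gives 91 − 24 = 67. No deviation. ✓
  Risky: high deductible gives 91 − 44 = 47; low deductible gives 179 − 0 = 179. Would deviate. ✗
Neither assignment is incentive-compatible.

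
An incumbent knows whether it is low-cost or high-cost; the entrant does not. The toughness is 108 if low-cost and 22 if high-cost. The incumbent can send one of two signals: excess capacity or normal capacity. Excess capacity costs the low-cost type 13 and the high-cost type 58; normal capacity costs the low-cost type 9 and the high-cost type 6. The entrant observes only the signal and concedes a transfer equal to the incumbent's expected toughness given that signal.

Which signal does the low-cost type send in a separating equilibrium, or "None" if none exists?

Try low-cost → excess capacity, high-cost → normal capacity:
  If types separate, excess capacity earns payment 108 and normal capacity earns 22.
  Low-cost: excess capacity gives 108 − 13 = 95; normal capacity gives 22 − 9 = 13. No deviation. ✓
  High-cost: normal capacity gives 22 − 6 = 16; excess capacity gives 108 − 58 = 50. Would deviate. ✗
Try low-cost → normal capacity, high-cost → excess capacity:
  If types separate, normal capacity earns payment 108 and excess capacity earns 22.
  Low-cost: normal capacity gives 108 − 9 = 99; excess capacity gives 22 − 13 = 9. No deviation. ✓
  High-cost: excess capacity gives 22 − 58 = -36; normal capacity gives 108 − 6 = 102. Would deviate. ✗
Neither assignment is incentive-compatible.

None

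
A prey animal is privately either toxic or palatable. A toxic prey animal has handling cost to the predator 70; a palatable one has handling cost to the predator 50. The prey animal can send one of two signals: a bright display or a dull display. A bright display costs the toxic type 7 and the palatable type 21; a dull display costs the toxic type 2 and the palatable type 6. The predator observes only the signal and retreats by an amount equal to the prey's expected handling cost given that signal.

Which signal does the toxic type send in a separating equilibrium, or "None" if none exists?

None

Try toxic → bright display, palatable → dull display:
  If types separate, bright display earns payment 70 and dull display earns 50.
  Toxic: bright display gives 70 − 7 = 63; dull display gives 50 − 2 = 48. No deviation. ✓
  Palatable: dull display gives 50 − 6 = 44; bright display gives 70 − 21 = 49. Would deviate. ✗
Try toxic → dull display, palatable → bright display:
  If types separate, dull display earns payment 70 and bright display earns 50.
  Toxic: dull display gives 70 − 2 = 68; bright display gives 50 − 7 = 43. No deviation. ✓
  Palatable: bright display gives 50 − 21 = 29; dull display gives 70 − 6 = 64. Would deviate. ✗
Neither assignment is incentive-compatible.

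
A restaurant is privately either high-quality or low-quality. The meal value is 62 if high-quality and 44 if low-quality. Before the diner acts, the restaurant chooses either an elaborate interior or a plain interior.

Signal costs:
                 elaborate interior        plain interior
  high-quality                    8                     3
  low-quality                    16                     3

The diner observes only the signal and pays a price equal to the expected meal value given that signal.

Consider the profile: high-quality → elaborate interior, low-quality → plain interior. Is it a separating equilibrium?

Under separation the diner infers type exactly: elaborate interior → high-quality (pays 62), plain interior → low-quality (pays 44).
High-quality: elaborate interior gives 62 − 8 = 54; plain interior gives 44 − 3 = 41. No deviation. ✓
Low-quality: plain interior gives 44 − 3 = 41; elaborate interior gives 62 − 16 = 46. Would deviate. ✗

No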